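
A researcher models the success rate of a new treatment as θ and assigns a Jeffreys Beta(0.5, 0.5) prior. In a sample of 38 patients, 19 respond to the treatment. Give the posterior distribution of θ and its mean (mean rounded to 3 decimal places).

Posterior: Beta(19.5, 19.5); mean ≈ 0.500

Observing 19 successes and 19 failures updates Beta(0.5, 0.5) by adding the success and failure counts to the two shape parameters: α = 0.5+19 = 19.5, β = 0.5+19 = 19.5.
E[θ | data] = 19.5/(19.5+19.5) = 0.500.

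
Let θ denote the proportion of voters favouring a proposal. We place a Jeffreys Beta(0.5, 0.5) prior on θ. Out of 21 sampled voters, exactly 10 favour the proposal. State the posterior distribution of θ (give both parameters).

Posterior: Beta(10.5, 11.5)

The binomial likelihood is conjugate to the Beta prior: with 10 successes and 11 failures, the posterior is Beta(0.5+10, 0.5+11) = Beta(10.5, 11.5).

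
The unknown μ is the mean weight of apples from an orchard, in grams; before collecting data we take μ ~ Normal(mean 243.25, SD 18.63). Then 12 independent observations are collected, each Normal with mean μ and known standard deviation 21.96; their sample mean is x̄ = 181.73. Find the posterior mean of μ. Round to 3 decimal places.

Posterior mean ≈ 188.114

Prior precision 1/τ₀² = 1/18.63² = 0.00288121; data precision n/σ² = 12/21.96² = 0.0248838.
Posterior precision = 0.00288121 + 0.0248838 = 0.0277650.
Posterior mean = (0.00288121·243.25 + 0.0248838·181.73) / 0.0277650 = 188.114.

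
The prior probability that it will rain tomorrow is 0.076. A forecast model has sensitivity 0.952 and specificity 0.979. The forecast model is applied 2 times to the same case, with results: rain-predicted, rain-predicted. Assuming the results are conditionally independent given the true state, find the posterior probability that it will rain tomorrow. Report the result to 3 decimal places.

Posterior P(H) ≈ 0.994

With H the event that it will rain tomorrow, the joint likelihood of the observed sequence is P(data|H) = 0.952·0.952 = 0.90630 and P(data|¬H) = 0.021·0.021 = 0.00044100.
Bayes: P(H|data) = 0.076·0.90630 / (0.076·0.90630 + 0.924·0.00044100) = 0.068879/0.069287 = 0.9941.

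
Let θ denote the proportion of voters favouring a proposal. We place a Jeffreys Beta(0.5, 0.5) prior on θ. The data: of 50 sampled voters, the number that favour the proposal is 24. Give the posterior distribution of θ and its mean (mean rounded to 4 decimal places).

Observing 24 successes and 26 failures updates Beta(0.5, 0.5) by adding the success and failure counts to the two shape parameters: α = 0.5+24 = 24.5, β = 0.5+26 = 26.5.
E[θ | data] = 24.5/(24.5+26.5) = 0.4804.

Posterior: Beta(24.5, 26.5); mean ≈ 0.4804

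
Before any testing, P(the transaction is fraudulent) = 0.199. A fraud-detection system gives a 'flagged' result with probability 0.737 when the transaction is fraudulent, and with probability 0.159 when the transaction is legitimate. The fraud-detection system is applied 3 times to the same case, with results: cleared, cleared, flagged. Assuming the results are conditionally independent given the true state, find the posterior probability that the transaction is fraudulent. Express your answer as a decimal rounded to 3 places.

Posterior P(H) ≈ 0.101

With H the event that the transaction is fraudulent, the joint likelihood of the observed sequence is P(data|H) = 0.263·0.263·0.737 = 0.050978 and P(data|¬H) = 0.841·0.841·0.159 = 0.11246.
Bayes: P(H|data) = 0.199·0.050978 / (0.199·0.050978 + 0.801·0.11246) = 0.010145/0.10022 = 0.1012.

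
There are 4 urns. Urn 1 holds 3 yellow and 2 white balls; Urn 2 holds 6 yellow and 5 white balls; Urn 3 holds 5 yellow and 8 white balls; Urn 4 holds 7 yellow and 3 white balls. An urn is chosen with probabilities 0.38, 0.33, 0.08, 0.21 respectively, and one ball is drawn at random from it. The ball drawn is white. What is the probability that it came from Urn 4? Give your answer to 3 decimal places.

Tabulate prior·likelihood by source: [1] prior 0.38, lik 0.4, product 0.1520; [2] prior 0.33, lik 0.4545, product 0.1500; [3] prior 0.08, lik 0.6154, product 0.04923; [4] prior 0.21, lik 0.3, product 0.06300.
Normalizing constant = 0.41423; the posterior for Urn 4 is its product over the sum, 0.06300/0.41423 = 0.152.

Posterior probability ≈ 0.152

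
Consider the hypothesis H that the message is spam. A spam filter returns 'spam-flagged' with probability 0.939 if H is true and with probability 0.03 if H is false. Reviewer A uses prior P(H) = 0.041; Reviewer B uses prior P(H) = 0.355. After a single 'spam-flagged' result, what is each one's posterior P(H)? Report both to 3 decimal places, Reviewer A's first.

P('+'|H) = 0.939, P('+'|¬H) = 0.03.
Reviewer A: numerator 0.939·0.041 = 0.038499; evidence = 0.038499+0.03·0.959 = 0.067269; posterior = 0.572.
Reviewer B: numerator 0.939·0.355 = 0.33334; evidence = 0.33334+0.03·0.645 = 0.35269; posterior = 0.945.

Reviewer A: 0.572; Reviewer B: 0.945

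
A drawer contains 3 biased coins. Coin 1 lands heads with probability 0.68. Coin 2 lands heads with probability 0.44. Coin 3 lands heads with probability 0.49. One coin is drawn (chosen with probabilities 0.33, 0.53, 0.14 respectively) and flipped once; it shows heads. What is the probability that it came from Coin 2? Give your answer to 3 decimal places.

Posterior probability ≈ 0.443

Tabulate prior·likelihood by source: [1] prior 0.33, lik 0.68, product 0.2244; [2] prior 0.53, lik 0.44, product 0.2332; [3] prior 0.14, lik 0.49, product 0.06860.
Normalizing constant = 0.52620; the posterior for Coin 2 is its product over the sum, 0.2332/0.52620 = 0.443.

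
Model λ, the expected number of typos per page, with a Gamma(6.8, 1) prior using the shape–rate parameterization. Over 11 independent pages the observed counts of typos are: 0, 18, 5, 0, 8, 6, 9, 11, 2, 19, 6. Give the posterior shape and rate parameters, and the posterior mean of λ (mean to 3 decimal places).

Posterior: Gamma(shape=90.8, rate=12); mean ≈ 7.567

The Poisson likelihood adds the total count to the shape and the number of exposure periods to the rate. Here ∑xᵢ = 84 and n = 11, so shape 6.8→90.8 and rate 1→12.
Posterior mean = shape/rate = 90.8/12 = 7.567.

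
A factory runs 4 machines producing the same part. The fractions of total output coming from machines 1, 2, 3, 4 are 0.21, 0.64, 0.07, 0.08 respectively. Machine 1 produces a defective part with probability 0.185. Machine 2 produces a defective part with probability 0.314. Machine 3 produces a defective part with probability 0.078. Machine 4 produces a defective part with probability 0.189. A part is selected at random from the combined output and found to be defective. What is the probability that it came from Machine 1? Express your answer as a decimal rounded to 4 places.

Posterior probability ≈ 0.1492

Tabulate prior·likelihood by source: [1] prior 0.21, lik 0.185, product 0.03885; [2] prior 0.64, lik 0.314, product 0.2010; [3] prior 0.07, lik 0.078, product 0.005460; [4] prior 0.08, lik 0.189, product 0.01512.
Normalizing constant = 0.26039; the posterior for Machine 1 is its product over the sum, 0.03885/0.26039 = 0.1492.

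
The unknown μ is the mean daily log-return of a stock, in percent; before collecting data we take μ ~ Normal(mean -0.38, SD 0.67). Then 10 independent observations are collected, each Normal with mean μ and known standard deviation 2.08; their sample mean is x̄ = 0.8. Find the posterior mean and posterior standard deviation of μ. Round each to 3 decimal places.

Prior precision 1/τ₀² = 1/0.67² = 2.22767; data precision n/σ² = 10/2.08² = 2.31139.
Posterior precision = 2.22767 + 2.31139 = 4.53906, giving posterior SD = 1/√4.53906 = 0.469.
Posterior mean = (2.22767·-0.38 + 2.31139·0.8) / 4.53906 = 0.221.

Posterior mean ≈ 0.221; posterior SD ≈ 0.469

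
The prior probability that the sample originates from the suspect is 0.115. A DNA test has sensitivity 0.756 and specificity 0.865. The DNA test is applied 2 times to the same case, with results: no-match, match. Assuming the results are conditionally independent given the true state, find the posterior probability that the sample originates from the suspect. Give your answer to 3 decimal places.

With H the event that the sample originates from the suspect, the joint likelihood of the observed sequence is P(data|H) = 0.244·0.756 = 0.18446 and P(data|¬H) = 0.865·0.135 = 0.11678.
Bayes: P(H|data) = 0.115·0.18446 / (0.115·0.18446 + 0.885·0.11678) = 0.021213/0.12456 = 0.1703.

Posterior P(H) ≈ 0.170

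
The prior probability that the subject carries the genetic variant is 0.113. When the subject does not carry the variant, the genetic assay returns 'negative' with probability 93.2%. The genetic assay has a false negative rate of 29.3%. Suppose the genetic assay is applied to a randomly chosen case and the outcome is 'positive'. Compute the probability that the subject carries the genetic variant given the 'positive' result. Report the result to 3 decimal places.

Let H be the event that the subject carries the genetic variant. P(H) = 0.113, so P(¬H) = 0.887. With E the 'positive' result, P(E|H) = 0.707 and P(E|¬H) = 0.068.
P(E) = 0.707·0.113 + 0.068·0.887 = 0.079891 + 0.060316 = 0.14021.
By Bayes' theorem, P(H|E) = 0.079891 / 0.14021 = 0.570.

P(H | E) ≈ 0.570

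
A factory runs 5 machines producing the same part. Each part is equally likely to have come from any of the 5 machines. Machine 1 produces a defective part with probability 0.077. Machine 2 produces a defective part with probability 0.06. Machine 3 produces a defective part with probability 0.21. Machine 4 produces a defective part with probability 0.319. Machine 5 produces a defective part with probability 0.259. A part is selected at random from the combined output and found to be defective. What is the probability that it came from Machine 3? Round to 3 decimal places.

Tabulate prior·likelihood by source: [1] prior 0.2, lik 0.077, product 0.01540; [2] prior 0.2, lik 0.06, product 0.01200; [3] prior 0.2, lik 0.21, product 0.04200; [4] prior 0.2, lik 0.319, product 0.06380; [5] prior 0.2, lik 0.259, product 0.05180.
Normalizing constant = 0.18500; the posterior for Machine 3 is its product over the sum, 0.04200/0.18500 = 0.227.

Posterior probability ≈ 0.227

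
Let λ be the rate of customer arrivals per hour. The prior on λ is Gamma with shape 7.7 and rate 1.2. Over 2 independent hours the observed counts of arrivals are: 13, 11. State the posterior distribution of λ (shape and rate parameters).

Total count ∑xᵢ = 24 over n = 2 hours.
Gamma is conjugate to the Poisson likelihood: posterior is Gamma(shape = 7.7+24 = 31.7, rate = 1.2+2 = 3.2).

Posterior: Gamma(shape=31.7, rate=3.2)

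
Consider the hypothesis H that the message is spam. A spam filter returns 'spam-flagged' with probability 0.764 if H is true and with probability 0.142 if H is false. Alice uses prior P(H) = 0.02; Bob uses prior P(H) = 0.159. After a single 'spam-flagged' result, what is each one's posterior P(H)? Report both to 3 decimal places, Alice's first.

The likelihood ratio for a 'spam-flagged' result is 0.764/0.142 = 5.3803.
Alice: prior odds 0.02/0.98 = 0.020408; posterior odds 0.10980; posterior probability 0.099.
Bob: prior odds 0.159/0.841 = 0.18906; posterior odds 1.0172; posterior probability 0.504.

Alice: 0.099; Bob: 0.504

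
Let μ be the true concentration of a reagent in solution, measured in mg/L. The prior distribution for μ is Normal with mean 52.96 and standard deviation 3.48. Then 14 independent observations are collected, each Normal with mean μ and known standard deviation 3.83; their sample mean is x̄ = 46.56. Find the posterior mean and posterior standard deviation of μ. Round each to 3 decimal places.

Prior precision 1/τ₀² = 1/3.48² = 0.0825737; data precision n/σ² = 14/3.83² = 0.954400.
Posterior precision = 0.0825737 + 0.954400 = 1.03697, giving posterior SD = 1/√1.03697 = 0.982.
Posterior mean = (0.0825737·52.96 + 0.954400·46.56) / 1.03697 = 47.070.

Posterior mean ≈ 47.070; posterior SD ≈ 0.982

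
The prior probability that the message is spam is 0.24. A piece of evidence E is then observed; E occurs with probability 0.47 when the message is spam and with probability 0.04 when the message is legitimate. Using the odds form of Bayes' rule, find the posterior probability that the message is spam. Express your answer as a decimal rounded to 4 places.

Posterior probability ≈ 0.7877

Prior odds = 0.24/(1−0.24) = 0.31579.
Likelihood ratio for E = 0.47/0.04 = 11.750.
Posterior odds = prior odds × LR = 3.7105.
Posterior probability = odds/(1+odds) = 3.7105/4.7105 = 0.7877.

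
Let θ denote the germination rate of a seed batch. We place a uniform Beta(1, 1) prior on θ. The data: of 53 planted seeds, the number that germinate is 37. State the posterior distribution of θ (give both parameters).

Observing 37 successes and 16 failures updates Beta(1, 1) by adding the success and failure counts to the two shape parameters: α = 1+37 = 38, β = 1+16 = 17.

Posterior: Beta(38, 17)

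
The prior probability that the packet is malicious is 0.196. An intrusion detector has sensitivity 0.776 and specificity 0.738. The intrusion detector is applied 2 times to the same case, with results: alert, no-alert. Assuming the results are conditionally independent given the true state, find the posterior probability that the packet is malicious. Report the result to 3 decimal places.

With H the event that the packet is malicious, the joint likelihood of the observed sequence is P(data|H) = 0.776·0.224 = 0.17382 and P(data|¬H) = 0.262·0.738 = 0.19336.
Bayes: P(H|data) = 0.196·0.17382 / (0.196·0.17382 + 0.804·0.19336) = 0.034070/0.18953 = 0.1798.

Posterior P(H) ≈ 0.180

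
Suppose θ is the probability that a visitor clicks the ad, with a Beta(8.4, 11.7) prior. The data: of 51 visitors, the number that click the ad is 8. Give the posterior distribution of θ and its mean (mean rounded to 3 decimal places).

Posterior: Beta(16.4, 54.7); mean ≈ 0.231

Observing 8 successes and 43 failures updates Beta(8.4, 11.7) by adding the success and failure counts to the two shape parameters: α = 8.4+8 = 16.4, β = 11.7+43 = 54.7.
Posterior mean = α/(α+β) = 16.4/71.1 = 0.231.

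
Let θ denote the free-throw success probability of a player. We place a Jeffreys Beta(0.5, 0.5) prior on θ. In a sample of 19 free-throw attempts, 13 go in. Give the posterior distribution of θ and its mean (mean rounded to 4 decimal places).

Observing 13 successes and 6 failures updates Beta(0.5, 0.5) by adding the success and failure counts to the two shape parameters: α = 0.5+13 = 13.5, β = 0.5+6 = 6.5.
Posterior mean = α/(α+β) = 13.5/20 = 0.6750.

Posterior: Beta(13.5, 6.5); mean ≈ 0.6750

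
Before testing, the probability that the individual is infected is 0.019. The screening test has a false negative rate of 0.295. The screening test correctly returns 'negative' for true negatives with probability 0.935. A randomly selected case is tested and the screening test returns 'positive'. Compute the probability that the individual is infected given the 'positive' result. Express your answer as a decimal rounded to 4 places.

P(H | E) ≈ 0.1736

Let H be the event that the individual is infected. P(H) = 0.019, so P(¬H) = 0.981. With E the 'positive' result, P(E|H) = 0.705 and P(E|¬H) = 0.065.
P(E) = 0.705·0.019 + 0.065·0.981 = 0.013395 + 0.063765 = 0.077160.
By Bayes' theorem, P(H|E) = 0.013395 / 0.077160 = 0.1736.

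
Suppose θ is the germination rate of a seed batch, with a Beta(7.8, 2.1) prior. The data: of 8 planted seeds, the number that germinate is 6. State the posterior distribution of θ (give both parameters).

Observing 6 successes and 2 failures updates Beta(7.8, 2.1) by adding the success and failure counts to the two shape parameters: α = 7.8+6 = 13.8, β = 2.1+2 = 4.1.

Posterior: Beta(13.8, 4.1)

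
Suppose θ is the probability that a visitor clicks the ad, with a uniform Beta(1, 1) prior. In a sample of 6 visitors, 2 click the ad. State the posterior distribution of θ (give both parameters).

Posterior: Beta(3, 5)

Observing 2 successes and 4 failures updates Beta(1, 1) by adding the success and failure counts to the two shape parameters: α = 1+2 = 3, β = 1+4 = 5.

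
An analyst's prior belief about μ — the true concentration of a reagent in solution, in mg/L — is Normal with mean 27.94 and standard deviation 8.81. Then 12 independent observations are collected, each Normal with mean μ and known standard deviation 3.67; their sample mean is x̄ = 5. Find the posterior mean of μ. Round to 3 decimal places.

With known σ, the Normal prior is conjugate. Weight on the data is w = (n/σ²)/(n/σ² + 1/τ₀²) = 0.890941/(0.890941+0.0128839) = 0.98575.
Posterior mean = w·x̄ + (1−w)·μ₀ = 0.98575·5 + 0.014255·27.94 = 5.327.

Posterior mean ≈ 5.327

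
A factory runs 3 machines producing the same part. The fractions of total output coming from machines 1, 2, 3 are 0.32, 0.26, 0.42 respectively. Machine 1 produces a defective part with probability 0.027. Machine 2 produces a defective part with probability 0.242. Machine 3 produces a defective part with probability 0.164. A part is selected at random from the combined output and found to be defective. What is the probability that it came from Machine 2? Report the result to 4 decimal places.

Tabulate prior·likelihood by source: [1] prior 0.32, lik 0.027, product 0.008640; [2] prior 0.26, lik 0.242, product 0.06292; [3] prior 0.42, lik 0.164, product 0.06888.
Normalizing constant = 0.14044; the posterior for Machine 2 is its product over the sum, 0.06292/0.14044 = 0.4480.

Posterior probability ≈ 0.4480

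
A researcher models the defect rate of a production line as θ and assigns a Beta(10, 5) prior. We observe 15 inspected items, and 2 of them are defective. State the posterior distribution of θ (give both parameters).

Posterior: Beta(12, 18)

The binomial likelihood is conjugate to the Beta prior: with 2 successes and 13 failures, the posterior is Beta(10+2, 5+13) = Beta(12, 18).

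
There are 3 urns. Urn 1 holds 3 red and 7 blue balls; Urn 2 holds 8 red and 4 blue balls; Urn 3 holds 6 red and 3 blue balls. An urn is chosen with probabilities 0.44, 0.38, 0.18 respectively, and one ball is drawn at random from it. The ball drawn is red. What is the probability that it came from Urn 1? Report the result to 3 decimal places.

Posterior probability ≈ 0.261

Tabulate prior·likelihood by source: [1] prior 0.44, lik 0.3, product 0.1320; [2] prior 0.38, lik 0.6667, product 0.2533; [3] prior 0.18, lik 0.6667, product 0.1200.
Normalizing constant = 0.50533; the posterior for Urn 1 is its product over the sum, 0.1320/0.50533 = 0.261.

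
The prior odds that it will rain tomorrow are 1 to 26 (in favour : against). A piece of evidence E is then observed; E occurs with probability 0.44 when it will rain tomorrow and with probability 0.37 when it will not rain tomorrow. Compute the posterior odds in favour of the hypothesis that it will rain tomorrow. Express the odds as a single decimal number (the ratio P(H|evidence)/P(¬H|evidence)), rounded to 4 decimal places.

Posterior odds ≈ 0.0457

Prior odds = 1/26 = 0.038462. In log-odds, ln(0.038462) = -3.2581.
Add log likelihood ratio: ln(1.1892) = 0.17327.
Posterior log-odds = -3.0848, so posterior odds = exp(-3.0848) = 0.045738.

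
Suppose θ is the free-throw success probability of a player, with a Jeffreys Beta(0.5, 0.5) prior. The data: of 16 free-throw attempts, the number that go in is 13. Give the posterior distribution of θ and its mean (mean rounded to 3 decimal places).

Observing 13 successes and 3 failures updates Beta(0.5, 0.5) by adding the success and failure counts to the two shape parameters: α = 0.5+13 = 13.5, β = 0.5+3 = 3.5.
E[θ | data] = 13.5/(13.5+3.5) = 0.794.

Posterior: Beta(13.5, 3.5); mean ≈ 0.794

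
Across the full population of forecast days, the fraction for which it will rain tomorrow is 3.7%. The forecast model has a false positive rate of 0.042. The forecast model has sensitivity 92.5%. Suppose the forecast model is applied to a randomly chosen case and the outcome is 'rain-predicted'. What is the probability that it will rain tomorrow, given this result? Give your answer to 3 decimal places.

Write H for 'it will rain tomorrow'. Prior odds H:¬H = 0.037/0.963 = 0.038422. For the 'rain-predicted' outcome, the likelihood ratio is 0.925/0.042 = 22.024.
Posterior odds = 0.038422 × 22.024 = 0.84619, so P(H|E) = 0.84619/(1+0.84619) = 0.458.

P(H | E) ≈ 0.458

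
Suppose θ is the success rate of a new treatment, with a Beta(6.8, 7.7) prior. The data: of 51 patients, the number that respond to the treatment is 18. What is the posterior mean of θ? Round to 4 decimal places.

Posterior mean ≈ 0.3786

The binomial likelihood is conjugate to the Beta prior: with 18 successes and 33 failures, the posterior is Beta(6.8+18, 7.7+33) = Beta(24.8, 40.7).
Posterior mean = α/(α+β) = 24.8/65.5 = 0.3786.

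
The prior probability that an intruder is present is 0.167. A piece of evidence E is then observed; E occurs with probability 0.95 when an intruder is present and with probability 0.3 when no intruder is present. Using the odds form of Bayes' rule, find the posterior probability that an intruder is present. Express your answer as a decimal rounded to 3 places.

Prior odds = 0.167/(1−0.167) = 0.20048. In log-odds, ln(0.20048) = -1.6070.
Add log likelihood ratio: ln(3.1667) = 1.1527.
Posterior log-odds = -0.45436, so posterior odds = exp(-0.45436) = 0.63485. Converting, P(H|E) = 0.63485/1.6349 = 0.388.

Posterior probability ≈ 0.388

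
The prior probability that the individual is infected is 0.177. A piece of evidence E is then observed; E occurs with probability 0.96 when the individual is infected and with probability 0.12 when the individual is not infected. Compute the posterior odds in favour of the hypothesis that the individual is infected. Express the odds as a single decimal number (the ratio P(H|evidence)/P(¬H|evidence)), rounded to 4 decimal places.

Prior odds = 0.177/(1−0.177) = 0.21507.
Likelihood ratio for E = 0.96/0.12 = 8.0000.
Posterior odds = prior odds × LR = 1.7205.

Posterior odds ≈ 1.7205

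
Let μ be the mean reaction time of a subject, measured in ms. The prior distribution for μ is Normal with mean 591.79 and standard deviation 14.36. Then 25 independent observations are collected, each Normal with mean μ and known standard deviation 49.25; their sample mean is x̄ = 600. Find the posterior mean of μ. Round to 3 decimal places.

With known σ, the Normal prior is conjugate. Weight on the data is w = (n/σ²)/(n/σ² + 1/τ₀²) = 0.0103069/(0.0103069+0.00484943) = 0.68004.
Posterior mean = w·x̄ + (1−w)·μ₀ = 0.68004·600 + 0.31996·591.79 = 597.373.

Posterior mean ≈ 597.373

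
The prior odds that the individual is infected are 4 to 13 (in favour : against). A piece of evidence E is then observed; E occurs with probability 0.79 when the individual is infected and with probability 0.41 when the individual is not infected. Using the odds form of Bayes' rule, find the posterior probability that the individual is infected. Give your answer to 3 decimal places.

Posterior probability ≈ 0.372

Prior odds = 4/13 = 0.30769. In log-odds, ln(0.30769) = -1.1787.
Add log likelihood ratio: ln(1.9268) = 0.65588.
Posterior log-odds = -0.52278, so posterior odds = exp(-0.52278) = 0.59287. Converting, P(H|E) = 0.59287/1.5929 = 0.372.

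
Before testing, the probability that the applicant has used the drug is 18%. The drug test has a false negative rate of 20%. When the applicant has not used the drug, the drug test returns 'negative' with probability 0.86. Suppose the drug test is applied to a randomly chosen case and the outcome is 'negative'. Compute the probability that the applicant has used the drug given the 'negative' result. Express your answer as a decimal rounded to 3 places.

Write H for 'the applicant has used the drug'. Prior odds H:¬H = 0.18/0.82 = 0.21951. For the 'negative' outcome, the likelihood ratio is 0.2/0.86 = 0.23256.
Posterior odds = 0.21951 × 0.23256 = 0.051049, so P(H|E) = 0.051049/(1+0.051049) = 0.049.

P(H | E) ≈ 0.049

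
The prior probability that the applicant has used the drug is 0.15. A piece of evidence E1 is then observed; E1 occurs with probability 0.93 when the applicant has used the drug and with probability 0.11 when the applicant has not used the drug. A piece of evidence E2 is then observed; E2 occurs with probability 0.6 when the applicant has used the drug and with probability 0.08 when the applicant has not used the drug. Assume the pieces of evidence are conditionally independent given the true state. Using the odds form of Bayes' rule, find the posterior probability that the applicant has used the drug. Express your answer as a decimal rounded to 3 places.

Posterior probability ≈ 0.918

Prior odds = 0.15/(1−0.15) = 0.17647.
Likelihood ratio for E1 = 0.93/0.11 = 8.4545.
Likelihood ratio for E2 = 0.6/0.08 = 7.5000.
Posterior odds = prior odds × LR₁ × LR₂ = 11.190.
Posterior probability = odds/(1+odds) = 11.190/12.190 = 0.918.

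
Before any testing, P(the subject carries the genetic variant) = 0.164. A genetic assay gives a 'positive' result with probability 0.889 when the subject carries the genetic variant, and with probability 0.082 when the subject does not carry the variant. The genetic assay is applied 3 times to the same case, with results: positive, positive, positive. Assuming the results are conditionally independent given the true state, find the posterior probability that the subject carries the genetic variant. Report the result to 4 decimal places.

Let H be the event that the subject carries the genetic variant; start with P(H) = 0.164. P('positive'|H) = 0.889, P('positive'|¬H) = 0.082.
Update on result 1 ('positive'): P(H) ← 0.889·0.1640 / (0.889·0.1640 + 0.082·0.8360) = 0.14580/0.21435 = 0.6802.
Update on result 2 ('positive'): P(H) ← 0.889·0.6802 / (0.889·0.6802 + 0.082·0.3198) = 0.60468/0.63091 = 0.9584.
Update on result 3 ('positive'): P(H) ← 0.889·0.9584 / (0.889·0.9584 + 0.082·0.0416) = 0.85205/0.85546 = 0.9960.

Posterior P(H) ≈ 0.9960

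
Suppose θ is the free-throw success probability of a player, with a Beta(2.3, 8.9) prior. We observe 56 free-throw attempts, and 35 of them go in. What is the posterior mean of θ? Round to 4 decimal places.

Posterior mean ≈ 0.5551

Observing 35 successes and 21 failures updates Beta(2.3, 8.9) by adding the success and failure counts to the two shape parameters: α = 2.3+35 = 37.3, β = 8.9+21 = 29.9.
E[θ | data] = 37.3/(37.3+29.9) = 0.5551.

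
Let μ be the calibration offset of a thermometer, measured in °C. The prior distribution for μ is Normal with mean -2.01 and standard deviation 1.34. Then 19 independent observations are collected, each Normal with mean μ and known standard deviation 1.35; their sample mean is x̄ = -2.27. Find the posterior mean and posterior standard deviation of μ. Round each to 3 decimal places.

Prior precision 1/τ₀² = 1/1.34² = 0.556917; data precision n/σ² = 19/1.35² = 10.4252.
Posterior precision = 0.556917 + 10.4252 = 10.9822, giving posterior SD = 1/√10.9822 = 0.302.
Posterior mean = (0.556917·-2.01 + 10.4252·-2.27) / 10.9822 = -2.257.

Posterior mean ≈ -2.257; posterior SD ≈ 0.302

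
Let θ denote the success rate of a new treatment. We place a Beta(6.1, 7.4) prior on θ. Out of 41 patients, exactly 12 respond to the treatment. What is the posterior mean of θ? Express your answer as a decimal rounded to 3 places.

Posterior mean ≈ 0.332

Observing 12 successes and 29 failures updates Beta(6.1, 7.4) by adding the success and failure counts to the two shape parameters: α = 6.1+12 = 18.1, β = 7.4+29 = 36.4.
E[θ | data] = 18.1/(18.1+36.4) = 0.332.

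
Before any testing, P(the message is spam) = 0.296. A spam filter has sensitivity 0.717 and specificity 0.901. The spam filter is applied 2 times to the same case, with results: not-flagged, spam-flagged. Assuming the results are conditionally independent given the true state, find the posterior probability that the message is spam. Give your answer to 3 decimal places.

Posterior P(H) ≈ 0.489

Let H be the event that the message is spam; start with P(H) = 0.296. P('spam-flagged'|H) = 0.717, P('spam-flagged'|¬H) = 0.099.
Update on result 1 ('not-flagged'): P(H) ← 0.283·0.2960 / (0.283·0.2960 + 0.901·0.7040) = 0.083768/0.71807 = 0.1167.
Update on result 2 ('spam-flagged'): P(H) ← 0.717·0.1167 / (0.717·0.1167 + 0.099·0.8833) = 0.083643/0.17109 = 0.4889.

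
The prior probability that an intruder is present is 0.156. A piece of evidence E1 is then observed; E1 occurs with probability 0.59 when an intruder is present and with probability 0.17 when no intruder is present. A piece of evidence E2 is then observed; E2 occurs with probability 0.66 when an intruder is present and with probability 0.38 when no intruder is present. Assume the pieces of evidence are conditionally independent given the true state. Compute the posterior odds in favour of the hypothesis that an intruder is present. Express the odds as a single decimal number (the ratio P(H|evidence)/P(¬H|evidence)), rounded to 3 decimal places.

Posterior odds ≈ 1.114

Prior odds = 0.156/(1−0.156) = 0.18483. In log-odds, ln(0.18483) = -1.6883.
Add log likelihood ratios: ln(3.4706) + ln(1.7368) = 1.7964.
Posterior log-odds = 0.10810, so posterior odds = exp(0.10810) = 1.1142.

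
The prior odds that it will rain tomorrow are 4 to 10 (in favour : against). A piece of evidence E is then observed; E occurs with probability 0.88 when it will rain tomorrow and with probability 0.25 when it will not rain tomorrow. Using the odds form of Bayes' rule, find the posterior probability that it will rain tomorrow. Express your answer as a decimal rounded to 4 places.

Posterior probability ≈ 0.5847

Prior odds = 4/10 = 0.40000. In log-odds, ln(0.40000) = -0.91629.
Add log likelihood ratio: ln(3.5200) = 1.2585.
Posterior log-odds = 0.34217, so posterior odds = exp(0.34217) = 1.4080. Converting, P(H|E) = 1.4080/2.4080 = 0.5847.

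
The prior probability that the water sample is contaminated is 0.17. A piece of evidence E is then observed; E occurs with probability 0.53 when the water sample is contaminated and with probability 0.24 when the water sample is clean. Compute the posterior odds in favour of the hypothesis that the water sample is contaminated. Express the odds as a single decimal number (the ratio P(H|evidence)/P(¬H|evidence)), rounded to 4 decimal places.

Prior odds = 0.17/(1−0.17) = 0.20482.
Likelihood ratio for E = 0.53/0.24 = 2.2083.
Posterior odds = prior odds × LR = 0.45231.

Posterior odds ≈ 0.4523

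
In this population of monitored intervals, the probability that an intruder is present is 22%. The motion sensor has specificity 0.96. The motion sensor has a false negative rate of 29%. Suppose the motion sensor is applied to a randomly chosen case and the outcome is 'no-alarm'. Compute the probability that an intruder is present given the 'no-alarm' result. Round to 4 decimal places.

P(H | E) ≈ 0.0785

Let H be the event that an intruder is present. P(H) = 0.22, so P(¬H) = 0.78. With E the 'no-alarm' result, P(E|H) = 0.29 and P(E|¬H) = 0.96.
P(E) = 0.29·0.22 + 0.96·0.78 = 0.063800 + 0.74880 = 0.81260.
By Bayes' theorem, P(H|E) = 0.063800 / 0.81260 = 0.0785.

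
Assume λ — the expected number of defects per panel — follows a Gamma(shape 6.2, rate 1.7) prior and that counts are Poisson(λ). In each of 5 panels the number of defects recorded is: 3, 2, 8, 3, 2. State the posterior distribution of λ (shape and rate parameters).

Posterior: Gamma(shape=24.2, rate=6.7)

Total count ∑xᵢ = 18 over n = 5 panels.
Gamma is conjugate to the Poisson likelihood: posterior is Gamma(shape = 6.2+18 = 24.2, rate = 1.7+5 = 6.7).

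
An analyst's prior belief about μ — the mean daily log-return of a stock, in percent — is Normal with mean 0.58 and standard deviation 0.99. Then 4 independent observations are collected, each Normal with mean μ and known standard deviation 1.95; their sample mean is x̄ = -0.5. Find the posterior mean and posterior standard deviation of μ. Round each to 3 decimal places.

Posterior mean ≈ 0.032; posterior SD ≈ 0.695

With known σ, the Normal prior is conjugate. Weight on the data is w = (n/σ²)/(n/σ² + 1/τ₀²) = 1.05194/(1.05194+1.02030) = 0.50763.
Posterior mean = w·x̄ + (1−w)·μ₀ = 0.50763·-0.5 + 0.49237·0.58 = 0.032. Posterior variance = 1/(1.05194+1.02030) = 0.482569, so SD = 0.695.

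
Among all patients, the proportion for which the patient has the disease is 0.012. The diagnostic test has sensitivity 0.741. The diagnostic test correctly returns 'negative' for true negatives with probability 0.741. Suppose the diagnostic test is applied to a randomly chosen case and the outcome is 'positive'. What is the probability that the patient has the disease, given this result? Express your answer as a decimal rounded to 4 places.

P(H | E) ≈ 0.0336

Write H for 'the patient has the disease'. Prior odds H:¬H = 0.012/0.988 = 0.012146. For the 'positive' outcome, the likelihood ratio is 0.741/0.259 = 2.8610.
Posterior odds = 0.012146 × 2.8610 = 0.034749, so P(H|E) = 0.034749/(1+0.034749) = 0.0336.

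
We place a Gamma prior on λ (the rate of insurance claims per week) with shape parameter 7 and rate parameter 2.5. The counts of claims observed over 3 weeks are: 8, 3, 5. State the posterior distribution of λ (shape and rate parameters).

Total count ∑xᵢ = 16 over n = 3 weeks.
Gamma is conjugate to the Poisson likelihood: posterior is Gamma(shape = 7+16 = 23, rate = 2.5+3 = 5.5).

Posterior: Gamma(shape=23, rate=5.5)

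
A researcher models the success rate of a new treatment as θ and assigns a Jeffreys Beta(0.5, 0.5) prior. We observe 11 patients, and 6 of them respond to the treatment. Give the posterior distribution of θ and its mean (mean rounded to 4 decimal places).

Observing 6 successes and 5 failures updates Beta(0.5, 0.5) by adding the success and failure counts to the two shape parameters: α = 0.5+6 = 6.5, β = 0.5+5 = 5.5.
Posterior mean = α/(α+β) = 6.5/12 = 0.5417.

Posterior: Beta(6.5, 5.5); mean ≈ 0.5417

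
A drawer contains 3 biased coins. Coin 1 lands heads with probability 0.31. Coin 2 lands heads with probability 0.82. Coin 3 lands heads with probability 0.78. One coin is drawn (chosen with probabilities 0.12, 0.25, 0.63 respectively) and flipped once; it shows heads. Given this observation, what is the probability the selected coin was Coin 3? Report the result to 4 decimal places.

Posterior probability ≈ 0.6698

Tabulate prior·likelihood by source: [1] prior 0.12, lik 0.31, product 0.03720; [2] prior 0.25, lik 0.82, product 0.2050; [3] prior 0.63, lik 0.78, product 0.4914.
Normalizing constant = 0.73360; the posterior for Coin 3 is its product over the sum, 0.4914/0.73360 = 0.6698.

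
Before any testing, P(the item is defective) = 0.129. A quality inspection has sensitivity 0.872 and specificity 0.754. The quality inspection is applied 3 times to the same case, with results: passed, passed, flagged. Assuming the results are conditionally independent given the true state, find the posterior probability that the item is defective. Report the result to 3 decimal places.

Posterior P(H) ≈ 0.015

With H the event that the item is defective, the joint likelihood of the observed sequence is P(data|H) = 0.128·0.128·0.872 = 0.014287 and P(data|¬H) = 0.754·0.754·0.246 = 0.13985.
Bayes: P(H|data) = 0.129·0.014287 / (0.129·0.014287 + 0.871·0.13985) = 0.0018430/0.12366 = 0.0149.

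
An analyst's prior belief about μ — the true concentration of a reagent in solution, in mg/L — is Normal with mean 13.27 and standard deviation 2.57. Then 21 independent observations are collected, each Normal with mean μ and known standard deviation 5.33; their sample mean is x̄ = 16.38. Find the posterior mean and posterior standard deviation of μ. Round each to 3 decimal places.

Posterior mean ≈ 15.851; posterior SD ≈ 1.060

Prior precision 1/τ₀² = 1/2.57² = 0.151403; data precision n/σ² = 21/5.33² = 0.739205.
Posterior precision = 0.151403 + 0.739205 = 0.890608, giving posterior SD = 1/√0.890608 = 1.060.
Posterior mean = (0.151403·13.27 + 0.739205·16.38) / 0.890608 = 15.851.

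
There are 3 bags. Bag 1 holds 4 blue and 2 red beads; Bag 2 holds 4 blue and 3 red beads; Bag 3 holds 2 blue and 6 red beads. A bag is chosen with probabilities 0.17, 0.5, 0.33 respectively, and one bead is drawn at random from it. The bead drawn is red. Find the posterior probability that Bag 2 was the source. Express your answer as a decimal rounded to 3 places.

Tabulate prior·likelihood by source: [1] prior 0.17, lik 0.3333, product 0.05667; [2] prior 0.5, lik 0.4286, product 0.2143; [3] prior 0.33, lik 0.75, product 0.2475.
Normalizing constant = 0.51845; the posterior for Bag 2 is its product over the sum, 0.2143/0.51845 = 0.413.

Posterior probability ≈ 0.413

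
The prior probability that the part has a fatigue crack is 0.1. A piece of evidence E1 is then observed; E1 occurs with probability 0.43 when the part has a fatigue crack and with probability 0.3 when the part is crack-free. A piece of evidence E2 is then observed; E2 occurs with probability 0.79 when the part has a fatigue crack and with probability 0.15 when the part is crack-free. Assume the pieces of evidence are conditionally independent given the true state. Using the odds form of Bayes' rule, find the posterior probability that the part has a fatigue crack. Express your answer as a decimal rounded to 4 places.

Prior odds = 0.1/(1−0.1) = 0.11111. In log-odds, ln(0.11111) = -2.1972.
Add log likelihood ratios: ln(1.4333) + ln(5.2667) = 2.0214.
Posterior log-odds = -0.17582, so posterior odds = exp(-0.17582) = 0.83877. Converting, P(H|E) = 0.83877/1.8388 = 0.4562.

Posterior probability ≈ 0.4562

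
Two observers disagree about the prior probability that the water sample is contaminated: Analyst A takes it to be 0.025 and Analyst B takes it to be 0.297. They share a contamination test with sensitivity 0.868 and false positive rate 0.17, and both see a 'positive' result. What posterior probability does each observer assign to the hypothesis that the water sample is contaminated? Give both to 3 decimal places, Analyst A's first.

Analyst A: 0.116; Analyst B: 0.683

The likelihood ratio for a 'positive' result is 0.868/0.17 = 5.1059.
Analyst A: prior odds 0.025/0.975 = 0.025641; posterior odds 0.13092; posterior probability 0.116.
Analyst B: prior odds 0.297/0.703 = 0.42248; posterior odds 2.1571; posterior probability 0.683.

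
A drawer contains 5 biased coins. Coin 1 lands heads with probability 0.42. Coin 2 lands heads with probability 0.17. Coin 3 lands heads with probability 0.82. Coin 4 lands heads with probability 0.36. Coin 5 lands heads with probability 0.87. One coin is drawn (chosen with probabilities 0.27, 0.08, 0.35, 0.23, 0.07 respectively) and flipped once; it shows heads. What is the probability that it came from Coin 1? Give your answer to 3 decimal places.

Posterior probability ≈ 0.203

Tabulate prior·likelihood by source: [1] prior 0.27, lik 0.42, product 0.1134; [2] prior 0.08, lik 0.17, product 0.01360; [3] prior 0.35, lik 0.82, product 0.2870; [4] prior 0.23, lik 0.36, product 0.08280; [5] prior 0.07, lik 0.87, product 0.06090.
Normalizing constant = 0.55770; the posterior for Coin 1 is its product over the sum, 0.1134/0.55770 = 0.203.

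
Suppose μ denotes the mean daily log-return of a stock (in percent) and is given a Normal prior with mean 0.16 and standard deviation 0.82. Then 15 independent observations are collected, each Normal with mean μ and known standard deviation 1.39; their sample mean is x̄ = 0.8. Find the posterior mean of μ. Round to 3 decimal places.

Prior precision 1/τ₀² = 1/0.82² = 1.48721; data precision n/σ² = 15/1.39² = 7.76357.
Posterior precision = 1.48721 + 7.76357 = 9.25078.
Posterior mean = (1.48721·0.16 + 7.76357·0.8) / 9.25078 = 0.697.

Posterior mean ≈ 0.697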